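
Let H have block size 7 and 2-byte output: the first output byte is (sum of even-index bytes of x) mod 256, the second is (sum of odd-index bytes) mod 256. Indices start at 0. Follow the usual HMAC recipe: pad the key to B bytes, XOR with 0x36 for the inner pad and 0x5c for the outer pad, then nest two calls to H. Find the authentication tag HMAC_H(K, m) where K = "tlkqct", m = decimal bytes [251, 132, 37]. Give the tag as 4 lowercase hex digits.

fd33

Key "tlkqct" = 74 6c 6b 71 63 74 is 6 bytes ≤ B = 7; zero-pad to 7 bytes: K' = 74 6c 6b 71 63 74 00.
K' ⊕ ipad = 42 5a 5d 47 55 42 36.  K' ⊕ opad = 28 30 37 2d 3f 28 5c.
Inner input = (K'⊕ipad) ∥ m = 42 5a 5d 47 55 42 36 ∥ fb 84 25.
Inner hash: even-index sum = 430 mod 256 = 174; odd-index sum = 515 mod 256 = 3 → ae 03.
Outer input = (K'⊕opad) ∥ inner = 28 30 37 2d 3f 28 5c ∥ ae 03.
Outer hash (tag): even-index sum = 253 mod 256 = 253; odd-index sum = 307 mod 256 = 51 → fd 33.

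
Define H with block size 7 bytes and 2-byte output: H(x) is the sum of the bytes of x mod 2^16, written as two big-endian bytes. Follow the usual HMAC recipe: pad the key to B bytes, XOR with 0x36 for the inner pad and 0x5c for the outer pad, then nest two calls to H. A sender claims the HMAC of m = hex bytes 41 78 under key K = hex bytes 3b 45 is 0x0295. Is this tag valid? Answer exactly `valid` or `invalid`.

Key hex bytes 3b 45 is 2 bytes ≤ B = 7; zero-pad to 7 bytes: K' = 3b 45 00 00 00 00 00.
K' ⊕ ipad = 0d 73 36 36 36 36 36; K' ⊕ opad = 67 19 5c 5c 5c 5c 5c.
Inner hash: sum = 13+115+54+54+54+54+54+65+120 = 583 → 02 47.
Outer hash (recomputed tag): sum = 103+25+92+92+92+92+92+2+71 = 661 → 02 95.
Recomputed tag = 0295; claimed = 0295 → match.

valid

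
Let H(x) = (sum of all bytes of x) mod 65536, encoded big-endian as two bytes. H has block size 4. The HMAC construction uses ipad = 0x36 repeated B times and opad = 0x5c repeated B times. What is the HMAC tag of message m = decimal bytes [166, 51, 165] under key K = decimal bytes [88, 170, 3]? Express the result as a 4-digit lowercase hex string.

02aa

Key decimal bytes [88, 170, 3] = 58 aa 03 is 3 bytes ≤ B = 4; zero-pad to 4 bytes: K' = 58 aa 03 00.
K' ⊕ ipad = 6e 9c 35 36.  K' ⊕ opad = 04 f6 5f 5c.
Inner input = (K'⊕ipad) ∥ m = 6e 9c 35 36 ∥ a6 33 a5.
Inner hash: sum = 110+156+53+54+166+51+165 = 755 → 02 f3.
Outer input = (K'⊕opad) ∥ inner = 04 f6 5f 5c ∥ 02 f3.
Outer hash (tag): sum = 4+246+95+92+2+243 = 682 → 02 aa.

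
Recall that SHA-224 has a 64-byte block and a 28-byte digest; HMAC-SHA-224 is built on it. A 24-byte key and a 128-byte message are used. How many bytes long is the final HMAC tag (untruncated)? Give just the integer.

28

The tag is one SHA-224 digest: 28 bytes.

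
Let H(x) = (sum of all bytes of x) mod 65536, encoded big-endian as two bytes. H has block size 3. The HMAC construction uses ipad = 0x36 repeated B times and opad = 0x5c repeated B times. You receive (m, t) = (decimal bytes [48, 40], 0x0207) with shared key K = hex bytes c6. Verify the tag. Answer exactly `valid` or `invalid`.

Key hex bytes c6 is 1 byte ≤ B = 3; zero-pad to 3 bytes: K' = c6 00 00.
K' ⊕ ipad = f0 36 36; K' ⊕ opad = 9a 5c 5c.
Inner hash: sum = 240+54+54+48+40 = 436 → 01 b4.
Outer hash (recomputed tag): sum = 154+92+92+1+180 = 519 → 02 07.
Recomputed tag = 0207; claimed = 0207 → match.

valid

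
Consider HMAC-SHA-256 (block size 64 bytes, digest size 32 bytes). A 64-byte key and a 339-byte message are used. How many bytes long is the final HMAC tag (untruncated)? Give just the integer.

The tag is one SHA-256 digest: 32 bytes.

32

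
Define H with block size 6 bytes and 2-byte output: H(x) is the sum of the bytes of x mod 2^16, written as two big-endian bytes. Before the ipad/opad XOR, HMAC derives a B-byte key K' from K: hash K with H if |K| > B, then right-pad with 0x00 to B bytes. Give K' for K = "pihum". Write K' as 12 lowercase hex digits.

706968756d00

Key "pihum" = 70 69 68 75 6d is 5 bytes ≤ B = 6; zero-pad to 6 bytes: K' = 70 69 68 75 6d 00.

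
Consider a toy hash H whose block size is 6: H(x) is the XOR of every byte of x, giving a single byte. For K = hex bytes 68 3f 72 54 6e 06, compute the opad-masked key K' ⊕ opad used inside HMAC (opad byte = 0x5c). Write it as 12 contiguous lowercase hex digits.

Key hex bytes 68 3f 72 54 6e 06 is exactly B = 6 bytes: K' = 68 3f 72 54 6e 06.
XOR each byte with 0x5c: 68⊕5c=34, 3f⊕5c=63, 72⊕5c=2e, 54⊕5c=08, 6e⊕5c=32, 06⊕5c=5a.

34632e08325a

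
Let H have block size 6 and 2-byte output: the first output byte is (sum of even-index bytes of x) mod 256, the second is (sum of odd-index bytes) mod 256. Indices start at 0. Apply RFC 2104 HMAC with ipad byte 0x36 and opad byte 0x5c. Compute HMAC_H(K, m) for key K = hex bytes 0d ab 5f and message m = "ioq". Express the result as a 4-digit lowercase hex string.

6427

Key hex bytes 0d ab 5f is 3 bytes ≤ B = 6; zero-pad to 6 bytes: K' = 0d ab 5f 00 00 00.
K' ⊕ ipad = 3b 9d 69 36 36 36.  K' ⊕ opad = 51 f7 03 5c 5c 5c.
Inner input = (K'⊕ipad) ∥ m = 3b 9d 69 36 36 36 ∥ 69 6f 71.
Inner hash: even-index sum = 436 mod 256 = 180; odd-index sum = 376 mod 256 = 120 → b4 78.
Outer input = (K'⊕opad) ∥ inner = 51 f7 03 5c 5c 5c ∥ b4 78.
Outer hash (tag): even-index sum = 356 mod 256 = 100; odd-index sum = 551 mod 256 = 39 → 64 27.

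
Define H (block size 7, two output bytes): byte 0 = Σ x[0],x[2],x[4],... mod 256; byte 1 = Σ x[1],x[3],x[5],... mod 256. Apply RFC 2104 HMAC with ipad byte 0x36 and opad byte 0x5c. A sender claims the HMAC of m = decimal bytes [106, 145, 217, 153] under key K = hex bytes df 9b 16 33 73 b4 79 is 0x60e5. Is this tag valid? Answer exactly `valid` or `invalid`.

Key hex bytes df 9b 16 33 73 b4 79 is exactly B = 7 bytes: K' = df 9b 16 33 73 b4 79.
K' ⊕ ipad = e9 ad 20 05 45 82 4f; K' ⊕ opad = 83 c7 4a 6f 2f e8 25.
Inner hash: even-index sum = 711 mod 256 = 199; odd-index sum = 631 mod 256 = 119 → c7 77.
Outer hash (recomputed tag): even-index sum = 408 mod 256 = 152; odd-index sum = 741 mod 256 = 229 → 98 e5.
Recomputed tag = 98e5; claimed = 60e5 → mismatch.

invalid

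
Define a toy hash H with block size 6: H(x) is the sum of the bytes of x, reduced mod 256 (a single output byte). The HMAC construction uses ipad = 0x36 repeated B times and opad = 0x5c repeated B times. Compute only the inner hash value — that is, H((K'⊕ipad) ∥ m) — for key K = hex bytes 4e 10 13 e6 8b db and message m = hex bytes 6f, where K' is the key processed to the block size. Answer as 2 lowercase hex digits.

Key hex bytes 4e 10 13 e6 8b db is exactly B = 6 bytes: K' = 4e 10 13 e6 8b db.
K' ⊕ ipad = 78 26 25 d0 bd ed.
Inner input = 78 26 25 d0 bd ed ∥ 6f.
Inner hash: sum = 120+38+37+208+189+237+111 = 940; mod 256 = 172 → ac.

ac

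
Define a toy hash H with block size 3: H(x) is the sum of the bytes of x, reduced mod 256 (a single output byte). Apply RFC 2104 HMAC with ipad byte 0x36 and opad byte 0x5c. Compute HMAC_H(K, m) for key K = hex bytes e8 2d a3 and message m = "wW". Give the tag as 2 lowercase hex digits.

80

Key hex bytes e8 2d a3 is exactly B = 3 bytes: K' = e8 2d a3.
K' ⊕ ipad = de 1b 95.  K' ⊕ opad = b4 71 ff.
Inner input = (K'⊕ipad) ∥ m = de 1b 95 ∥ 77 57.
Inner hash: sum = 222+27+149+119+87 = 604; mod 256 = 92 → 5c.
Outer input = (K'⊕opad) ∥ inner = b4 71 ff ∥ 5c.
Outer hash (tag): sum = 180+113+255+92 = 640; mod 256 = 128 → 80.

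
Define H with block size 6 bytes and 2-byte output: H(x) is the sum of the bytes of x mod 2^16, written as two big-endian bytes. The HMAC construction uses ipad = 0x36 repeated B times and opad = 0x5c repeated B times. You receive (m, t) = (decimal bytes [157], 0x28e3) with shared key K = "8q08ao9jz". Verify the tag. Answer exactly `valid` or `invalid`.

Key "8q08ao9jz" = 38 71 30 38 61 6f 39 6a 7a is 9 bytes > B = 6, so hash it first: H(key) = 02 fe, then zero-pad to 6 bytes: K' = 02 fe 00 00 00 00.
K' ⊕ ipad = 34 c8 36 36 36 36; K' ⊕ opad = 5e a2 5c 5c 5c 5c.
Inner hash: sum = 52+200+54+54+54+54+157 = 625 → 02 71.
Outer hash (recomputed tag): sum = 94+162+92+92+92+92+2+113 = 739 → 02 e3.
Recomputed tag = 02e3; claimed = 28e3 → mismatch.

invalid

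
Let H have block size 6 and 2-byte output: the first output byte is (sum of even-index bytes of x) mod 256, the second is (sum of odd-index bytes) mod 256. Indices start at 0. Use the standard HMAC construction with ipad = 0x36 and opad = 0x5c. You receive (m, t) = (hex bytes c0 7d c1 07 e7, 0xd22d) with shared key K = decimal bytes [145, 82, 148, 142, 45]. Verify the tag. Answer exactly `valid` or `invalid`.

invalid

Key decimal bytes [145, 82, 148, 142, 45] = 91 52 94 8e 2d is 5 bytes ≤ B = 6; zero-pad to 6 bytes: K' = 91 52 94 8e 2d 00.
K' ⊕ ipad = a7 64 a2 b8 1b 36; K' ⊕ opad = cd 0e c8 d2 71 5c.
Inner hash: even-index sum = 972 mod 256 = 204; odd-index sum = 470 mod 256 = 214 → cc d6.
Outer hash (recomputed tag): even-index sum = 722 mod 256 = 210; odd-index sum = 530 mod 256 = 18 → d2 12.
Recomputed tag = d212; claimed = d22d → mismatch.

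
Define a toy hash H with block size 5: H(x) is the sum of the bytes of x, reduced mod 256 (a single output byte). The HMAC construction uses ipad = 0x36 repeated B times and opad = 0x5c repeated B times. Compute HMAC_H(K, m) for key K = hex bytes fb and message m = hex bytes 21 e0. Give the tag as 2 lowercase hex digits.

Key hex bytes fb is 1 byte ≤ B = 5; zero-pad to 5 bytes: K' = fb 00 00 00 00.
K' ⊕ ipad = cd 36 36 36 36.  K' ⊕ opad = a7 5c 5c 5c 5c.
Inner input = (K'⊕ipad) ∥ m = cd 36 36 36 36 ∥ 21 e0.
Inner hash: sum = 205+54+54+54+54+33+224 = 678; mod 256 = 166 → a6.
Outer input = (K'⊕opad) ∥ inner = a7 5c 5c 5c 5c ∥ a6.
Outer hash (tag): sum = 167+92+92+92+92+166 = 701; mod 256 = 189 → bd.

bd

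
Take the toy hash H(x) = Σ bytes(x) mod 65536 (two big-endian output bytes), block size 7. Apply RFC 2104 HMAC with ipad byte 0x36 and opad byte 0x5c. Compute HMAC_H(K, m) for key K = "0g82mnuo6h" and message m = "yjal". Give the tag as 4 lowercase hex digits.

Key "0g82mnuo6h" = 30 67 38 32 6d 6e 75 6f 36 68 is 10 bytes > B = 7, so hash it first: H(key) = 03 5e, then zero-pad to 7 bytes: K' = 03 5e 00 00 00 00 00.
K' ⊕ ipad = 35 68 36 36 36 36 36.  K' ⊕ opad = 5f 02 5c 5c 5c 5c 5c.
Inner input = (K'⊕ipad) ∥ m = 35 68 36 36 36 36 36 ∥ 79 6a 61 6c.
Inner hash: sum = 53+104+54+54+54+54+54+121+106+97+108 = 859 → 03 5b.
Outer input = (K'⊕opad) ∥ inner = 5f 02 5c 5c 5c 5c 5c ∥ 03 5b.
Outer hash (tag): sum = 95+2+92+92+92+92+92+3+91 = 651 → 02 8b.

028b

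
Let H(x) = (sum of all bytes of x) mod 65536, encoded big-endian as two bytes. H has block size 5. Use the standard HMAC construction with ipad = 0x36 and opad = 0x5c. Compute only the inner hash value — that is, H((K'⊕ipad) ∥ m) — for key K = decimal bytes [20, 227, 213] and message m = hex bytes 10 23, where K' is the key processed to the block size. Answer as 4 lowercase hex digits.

0279

Key decimal bytes [20, 227, 213] = 14 e3 d5 is 3 bytes ≤ B = 5; zero-pad to 5 bytes: K' = 14 e3 d5 00 00.
K' ⊕ ipad = 22 d5 e3 36 36.
Inner input = 22 d5 e3 36 36 ∥ 10 23.
Inner hash: sum = 34+213+227+54+54+16+35 = 633 → 02 79.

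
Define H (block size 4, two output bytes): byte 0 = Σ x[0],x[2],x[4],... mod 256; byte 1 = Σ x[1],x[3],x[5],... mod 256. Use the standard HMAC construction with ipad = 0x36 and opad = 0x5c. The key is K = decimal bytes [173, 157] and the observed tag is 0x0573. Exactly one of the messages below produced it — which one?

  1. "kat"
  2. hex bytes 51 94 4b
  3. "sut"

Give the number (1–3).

Key decimal bytes [173, 157] = ad 9d is 2 bytes ≤ B = 4; zero-pad to 4 bytes: K' = ad 9d 00 00.
K' ⊕ ipad = 9b ab 36 36; K' ⊕ opad = f1 c1 5c 5c.
m1: inner = H(9b ab 36 36 6b 61 74) = b0 42; tag = H(f1 c1 5c 5c b0 42) = fd5f
m2: inner = H(9b ab 36 36 51 94 4b) = 6d 75; tag = H(f1 c1 5c 5c 6d 75) = ba92
m3: inner = H(9b ab 36 36 73 75 74) = b8 56; tag = H(f1 c1 5c 5c b8 56) = 0573 ← matches

3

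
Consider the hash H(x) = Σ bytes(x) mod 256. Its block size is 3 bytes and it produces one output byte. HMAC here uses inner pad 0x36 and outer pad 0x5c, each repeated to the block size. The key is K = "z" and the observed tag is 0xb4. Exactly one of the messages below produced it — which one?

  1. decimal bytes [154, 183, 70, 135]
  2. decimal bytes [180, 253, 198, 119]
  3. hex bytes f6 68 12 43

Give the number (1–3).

Key "z" = 7a is 1 byte ≤ B = 3; zero-pad to 3 bytes: K' = 7a 00 00.
K' ⊕ ipad = 4c 36 36; K' ⊕ opad = 26 5c 5c.
m1: inner = H(4c 36 36 9a b7 46 87) = d6; tag = H(26 5c 5c d6) = b4 ← matches
m2: inner = H(4c 36 36 b4 fd c6 77) = a6; tag = H(26 5c 5c a6) = 84
m3: inner = H(4c 36 36 f6 68 12 43) = 6b; tag = H(26 5c 5c 6b) = 49

1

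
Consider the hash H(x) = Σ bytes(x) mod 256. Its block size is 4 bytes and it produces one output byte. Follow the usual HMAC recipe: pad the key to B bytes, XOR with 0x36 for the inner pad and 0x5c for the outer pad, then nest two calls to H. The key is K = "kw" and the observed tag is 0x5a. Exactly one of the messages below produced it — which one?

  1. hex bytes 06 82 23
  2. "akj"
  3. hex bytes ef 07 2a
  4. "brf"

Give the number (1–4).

Key "kw" = 6b 77 is 2 bytes ≤ B = 4; zero-pad to 4 bytes: K' = 6b 77 00 00.
K' ⊕ ipad = 5d 41 36 36; K' ⊕ opad = 37 2b 5c 5c.
m1: inner = H(5d 41 36 36 06 82 23) = b5; tag = H(37 2b 5c 5c b5) = cf
m2: inner = H(5d 41 36 36 61 6b 6a) = 40; tag = H(37 2b 5c 5c 40) = 5a ← matches
m3: inner = H(5d 41 36 36 ef 07 2a) = 2a; tag = H(37 2b 5c 5c 2a) = 44
m4: inner = H(5d 41 36 36 62 72 66) = 44; tag = H(37 2b 5c 5c 44) = 5e

2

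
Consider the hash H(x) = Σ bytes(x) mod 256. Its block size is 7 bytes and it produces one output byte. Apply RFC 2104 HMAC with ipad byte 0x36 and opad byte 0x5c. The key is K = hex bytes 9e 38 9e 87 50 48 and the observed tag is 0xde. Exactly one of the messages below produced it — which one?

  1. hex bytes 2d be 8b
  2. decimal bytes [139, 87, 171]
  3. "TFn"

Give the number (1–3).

Key hex bytes 9e 38 9e 87 50 48 is 6 bytes ≤ B = 7; zero-pad to 7 bytes: K' = 9e 38 9e 87 50 48 00.
K' ⊕ ipad = a8 0e a8 b1 66 7e 36; K' ⊕ opad = c2 64 c2 db 0c 14 5c.
m1: inner = H(a8 0e a8 b1 66 7e 36 2d be 8b) = 9f; tag = H(c2 64 c2 db 0c 14 5c 9f) = de ← matches
m2: inner = H(a8 0e a8 b1 66 7e 36 8b 57 ab) = b6; tag = H(c2 64 c2 db 0c 14 5c b6) = f5
m3: inner = H(a8 0e a8 b1 66 7e 36 54 46 6e) = 31; tag = H(c2 64 c2 db 0c 14 5c 31) = 70

1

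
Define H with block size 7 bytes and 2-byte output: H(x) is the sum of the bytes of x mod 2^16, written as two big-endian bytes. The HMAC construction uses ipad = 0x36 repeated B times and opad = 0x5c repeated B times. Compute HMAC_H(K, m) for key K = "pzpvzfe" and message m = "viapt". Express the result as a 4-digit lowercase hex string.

0170

Key "pzpvzfe" = 70 7a 70 76 7a 66 65 is exactly B = 7 bytes: K' = 70 7a 70 76 7a 66 65.
K' ⊕ ipad = 46 4c 46 40 4c 50 53.  K' ⊕ opad = 2c 26 2c 2a 26 3a 39.
Inner input = (K'⊕ipad) ∥ m = 46 4c 46 40 4c 50 53 ∥ 76 69 61 70 74.
Inner hash: sum = 70+76+70+64+76+80+83+118+105+97+112+116 = 1067 → 04 2b.
Outer input = (K'⊕opad) ∥ inner = 2c 26 2c 2a 26 3a 39 ∥ 04 2b.
Outer hash (tag): sum = 44+38+44+42+38+58+57+4+43 = 368 → 01 70.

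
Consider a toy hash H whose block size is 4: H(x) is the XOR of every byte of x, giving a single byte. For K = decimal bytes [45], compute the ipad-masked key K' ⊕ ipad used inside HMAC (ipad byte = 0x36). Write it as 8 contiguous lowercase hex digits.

1b363636

Key decimal bytes [45] = 2d is 1 byte ≤ B = 4; zero-pad to 4 bytes: K' = 2d 00 00 00.
XOR each byte with 0x36: 2d⊕36=1b, 00⊕36=36, 00⊕36=36, 00⊕36=36.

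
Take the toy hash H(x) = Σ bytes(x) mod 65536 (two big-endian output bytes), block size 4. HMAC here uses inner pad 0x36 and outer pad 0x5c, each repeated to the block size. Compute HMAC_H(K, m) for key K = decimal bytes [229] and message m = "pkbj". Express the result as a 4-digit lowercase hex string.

01ec

Key decimal bytes [229] = e5 is 1 byte ≤ B = 4; zero-pad to 4 bytes: K' = e5 00 00 00.
K' ⊕ ipad = d3 36 36 36.  K' ⊕ opad = b9 5c 5c 5c.
Inner input = (K'⊕ipad) ∥ m = d3 36 36 36 ∥ 70 6b 62 6a.
Inner hash: sum = 211+54+54+54+112+107+98+106 = 796 → 03 1c.
Outer input = (K'⊕opad) ∥ inner = b9 5c 5c 5c ∥ 03 1c.
Outer hash (tag): sum = 185+92+92+92+3+28 = 492 → 01 ec.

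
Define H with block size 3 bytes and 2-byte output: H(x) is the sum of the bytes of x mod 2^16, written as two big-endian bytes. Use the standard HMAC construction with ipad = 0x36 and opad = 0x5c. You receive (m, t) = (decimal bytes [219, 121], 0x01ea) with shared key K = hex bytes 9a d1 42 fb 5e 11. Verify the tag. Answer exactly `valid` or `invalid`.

Key hex bytes 9a d1 42 fb 5e 11 is 6 bytes > B = 3, so hash it first: H(key) = 03 17, then zero-pad to 3 bytes: K' = 03 17 00.
K' ⊕ ipad = 35 21 36; K' ⊕ opad = 5f 4b 5c.
Inner hash: sum = 53+33+54+219+121 = 480 → 01 e0.
Outer hash (recomputed tag): sum = 95+75+92+1+224 = 487 → 01 e7.
Recomputed tag = 01e7; claimed = 01ea → mismatch.

invalid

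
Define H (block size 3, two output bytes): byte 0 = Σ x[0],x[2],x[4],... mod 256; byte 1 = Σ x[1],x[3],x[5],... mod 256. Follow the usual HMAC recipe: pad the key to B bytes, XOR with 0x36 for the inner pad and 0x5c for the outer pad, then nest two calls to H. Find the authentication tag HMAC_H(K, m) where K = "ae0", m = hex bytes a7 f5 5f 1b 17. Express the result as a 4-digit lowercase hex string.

19a6

Key "ae0" = 61 65 30 is exactly B = 3 bytes: K' = 61 65 30.
K' ⊕ ipad = 57 53 06.  K' ⊕ opad = 3d 39 6c.
Inner input = (K'⊕ipad) ∥ m = 57 53 06 ∥ a7 f5 5f 1b 17.
Inner hash: even-index sum = 365 mod 256 = 109; odd-index sum = 368 mod 256 = 112 → 6d 70.
Outer input = (K'⊕opad) ∥ inner = 3d 39 6c ∥ 6d 70.
Outer hash (tag): even-index sum = 281 mod 256 = 25; odd-index sum = 166 mod 256 = 166 → 19 a6.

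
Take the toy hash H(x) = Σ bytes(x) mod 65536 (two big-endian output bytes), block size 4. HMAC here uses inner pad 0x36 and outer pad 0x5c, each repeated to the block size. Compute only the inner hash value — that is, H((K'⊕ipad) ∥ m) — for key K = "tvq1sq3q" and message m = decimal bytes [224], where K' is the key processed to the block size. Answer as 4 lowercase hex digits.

Key "tvq1sq3q" = 74 76 71 31 73 71 33 71 is 8 bytes > B = 4, so hash it first: H(key) = 03 14, then zero-pad to 4 bytes: K' = 03 14 00 00.
K' ⊕ ipad = 35 22 36 36.
Inner input = 35 22 36 36 ∥ e0.
Inner hash: sum = 53+34+54+54+224 = 419 → 01 a3.

01a3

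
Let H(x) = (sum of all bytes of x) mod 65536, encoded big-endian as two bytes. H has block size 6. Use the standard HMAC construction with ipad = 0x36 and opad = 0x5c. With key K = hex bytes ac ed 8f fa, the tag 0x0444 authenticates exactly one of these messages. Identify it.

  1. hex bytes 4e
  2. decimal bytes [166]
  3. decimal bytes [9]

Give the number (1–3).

Key hex bytes ac ed 8f fa is 4 bytes ≤ B = 6; zero-pad to 6 bytes: K' = ac ed 8f fa 00 00.
K' ⊕ ipad = 9a db b9 cc 36 36; K' ⊕ opad = f0 b1 d3 a6 5c 5c.
m1: inner = H(9a db b9 cc 36 36 4e) = 03 b4; tag = H(f0 b1 d3 a6 5c 5c 03 b4) = 0489
m2: inner = H(9a db b9 cc 36 36 a6) = 04 0c; tag = H(f0 b1 d3 a6 5c 5c 04 0c) = 03e2
m3: inner = H(9a db b9 cc 36 36 09) = 03 6f; tag = H(f0 b1 d3 a6 5c 5c 03 6f) = 0444 ← matches

3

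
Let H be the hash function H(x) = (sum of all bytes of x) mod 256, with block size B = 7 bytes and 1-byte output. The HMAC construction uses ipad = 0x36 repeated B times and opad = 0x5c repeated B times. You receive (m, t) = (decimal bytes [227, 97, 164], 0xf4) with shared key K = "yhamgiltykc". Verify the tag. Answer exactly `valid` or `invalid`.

invalid

Key "yhamgiltykc" = 79 68 61 6d 67 69 6c 74 79 6b 63 is 11 bytes > B = 7, so hash it first: H(key) = a6, then zero-pad to 7 bytes: K' = a6 00 00 00 00 00 00.
K' ⊕ ipad = 90 36 36 36 36 36 36; K' ⊕ opad = fa 5c 5c 5c 5c 5c 5c.
Inner hash: sum = 144+54+54+54+54+54+54+227+97+164 = 956; mod 256 = 188 → bc.
Outer hash (recomputed tag): sum = 250+92+92+92+92+92+92+188 = 990; mod 256 = 222 → de.
Recomputed tag = de; claimed = f4 → mismatch.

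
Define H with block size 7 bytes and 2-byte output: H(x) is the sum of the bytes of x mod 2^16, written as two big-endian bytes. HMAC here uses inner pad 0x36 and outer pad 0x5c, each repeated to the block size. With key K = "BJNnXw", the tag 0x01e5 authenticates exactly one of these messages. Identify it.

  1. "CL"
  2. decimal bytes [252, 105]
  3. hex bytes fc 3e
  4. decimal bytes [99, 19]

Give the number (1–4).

Key "BJNnXw" = 42 4a 4e 6e 58 77 is 6 bytes ≤ B = 7; zero-pad to 7 bytes: K' = 42 4a 4e 6e 58 77 00.
K' ⊕ ipad = 74 7c 78 58 6e 41 36; K' ⊕ opad = 1e 16 12 32 04 2b 5c.
m1: inner = H(74 7c 78 58 6e 41 36 43 4c) = 03 34; tag = H(1e 16 12 32 04 2b 5c 03 34) = 013a
m2: inner = H(74 7c 78 58 6e 41 36 fc 69) = 04 0a; tag = H(1e 16 12 32 04 2b 5c 04 0a) = 0111
m3: inner = H(74 7c 78 58 6e 41 36 fc 3e) = 03 df; tag = H(1e 16 12 32 04 2b 5c 03 df) = 01e5 ← matches
m4: inner = H(74 7c 78 58 6e 41 36 63 13) = 03 1b; tag = H(1e 16 12 32 04 2b 5c 03 1b) = 0121

3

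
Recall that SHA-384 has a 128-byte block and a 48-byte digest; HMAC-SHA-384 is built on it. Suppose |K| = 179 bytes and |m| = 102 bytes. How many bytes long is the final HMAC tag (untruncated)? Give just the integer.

The tag is one SHA-384 digest: 48 bytes.

48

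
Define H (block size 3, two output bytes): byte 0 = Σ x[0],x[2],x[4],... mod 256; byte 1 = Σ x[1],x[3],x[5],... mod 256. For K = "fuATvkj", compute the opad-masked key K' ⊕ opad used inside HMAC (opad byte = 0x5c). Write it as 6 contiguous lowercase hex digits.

db685c

Key "fuATvkj" = 66 75 41 54 76 6b 6a is 7 bytes > B = 3, so hash it first: H(key) = 87 34, then zero-pad to 3 bytes: K' = 87 34 00.
XOR each byte with 0x5c: 87⊕5c=db, 34⊕5c=68, 00⊕5c=5c.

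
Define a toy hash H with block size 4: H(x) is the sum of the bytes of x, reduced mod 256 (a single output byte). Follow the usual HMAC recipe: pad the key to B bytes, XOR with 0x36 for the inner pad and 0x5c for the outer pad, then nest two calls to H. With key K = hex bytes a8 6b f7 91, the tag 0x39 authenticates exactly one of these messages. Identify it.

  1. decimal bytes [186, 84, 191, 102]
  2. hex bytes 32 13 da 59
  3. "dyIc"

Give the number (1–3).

1

Key hex bytes a8 6b f7 91 is exactly B = 4 bytes: K' = a8 6b f7 91.
K' ⊕ ipad = 9e 5d c1 a7; K' ⊕ opad = f4 37 ab cd.
m1: inner = H(9e 5d c1 a7 ba 54 bf 66) = 96; tag = H(f4 37 ab cd 96) = 39 ← matches
m2: inner = H(9e 5d c1 a7 32 13 da 59) = db; tag = H(f4 37 ab cd db) = 7e
m3: inner = H(9e 5d c1 a7 64 79 49 63) = ec; tag = H(f4 37 ab cd ec) = 8f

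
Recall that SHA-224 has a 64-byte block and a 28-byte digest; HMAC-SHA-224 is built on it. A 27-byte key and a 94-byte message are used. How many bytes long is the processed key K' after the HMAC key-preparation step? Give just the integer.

Key is 27 ≤ 64 bytes, zero-padded: |K'| = 64.

64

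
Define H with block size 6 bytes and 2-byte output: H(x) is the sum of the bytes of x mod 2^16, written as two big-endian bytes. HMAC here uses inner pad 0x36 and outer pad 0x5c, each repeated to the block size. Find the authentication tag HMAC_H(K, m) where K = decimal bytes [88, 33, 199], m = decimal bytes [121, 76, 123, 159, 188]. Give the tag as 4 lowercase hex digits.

Key decimal bytes [88, 33, 199] = 58 21 c7 is 3 bytes ≤ B = 6; zero-pad to 6 bytes: K' = 58 21 c7 00 00 00.
K' ⊕ ipad = 6e 17 f1 36 36 36.  K' ⊕ opad = 04 7d 9b 5c 5c 5c.
Inner input = (K'⊕ipad) ∥ m = 6e 17 f1 36 36 36 ∥ 79 4c 7b 9f bc.
Inner hash: sum = 110+23+241+54+54+54+121+76+123+159+188 = 1203 → 04 b3.
Outer input = (K'⊕opad) ∥ inner = 04 7d 9b 5c 5c 5c ∥ 04 b3.
Outer hash (tag): sum = 4+125+155+92+92+92+4+179 = 743 → 02 e7.

02e7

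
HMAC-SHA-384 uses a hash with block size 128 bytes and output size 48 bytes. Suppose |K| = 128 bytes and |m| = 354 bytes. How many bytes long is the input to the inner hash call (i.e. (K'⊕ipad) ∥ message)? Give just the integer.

Key is 128 ≤ 128 bytes, zero-padded: |K'| = 128.
Inner input = (K'⊕ipad) ∥ m → 128 + 354 = 482 bytes.

482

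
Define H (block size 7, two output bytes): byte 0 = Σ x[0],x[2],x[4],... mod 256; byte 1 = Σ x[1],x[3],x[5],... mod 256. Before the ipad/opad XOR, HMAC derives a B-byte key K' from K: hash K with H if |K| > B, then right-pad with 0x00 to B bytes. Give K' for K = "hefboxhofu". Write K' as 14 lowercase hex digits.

|K| = 10 > B = 7, so first hash the key.
H(K): even-index sum = 523 mod 256 = 11; odd-index sum = 547 mod 256 = 35 → 0b 23.
Zero-pad H(K) = 0b 23 to 7 bytes: K' = 0b 23 00 00 00 00 00.

0b230000000000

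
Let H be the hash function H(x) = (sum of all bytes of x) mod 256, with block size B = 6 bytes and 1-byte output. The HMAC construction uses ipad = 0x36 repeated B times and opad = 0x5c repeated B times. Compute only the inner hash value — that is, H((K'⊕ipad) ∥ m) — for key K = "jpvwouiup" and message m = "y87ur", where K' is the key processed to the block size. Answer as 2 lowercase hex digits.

Key "jpvwouiup" = 6a 70 76 77 6f 75 69 75 70 is 9 bytes > B = 6, so hash it first: H(key) = f9, then zero-pad to 6 bytes: K' = f9 00 00 00 00 00.
K' ⊕ ipad = cf 36 36 36 36 36.
Inner input = cf 36 36 36 36 36 ∥ 79 38 37 75 72.
Inner hash: sum = 207+54+54+54+54+54+121+56+55+117+114 = 940; mod 256 = 172 → ac.

ac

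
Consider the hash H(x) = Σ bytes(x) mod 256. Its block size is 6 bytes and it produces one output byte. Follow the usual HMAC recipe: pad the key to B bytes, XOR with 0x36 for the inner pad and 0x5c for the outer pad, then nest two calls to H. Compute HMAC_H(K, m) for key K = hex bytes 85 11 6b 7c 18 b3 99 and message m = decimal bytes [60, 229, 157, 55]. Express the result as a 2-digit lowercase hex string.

Key hex bytes 85 11 6b 7c 18 b3 99 is 7 bytes > B = 6, so hash it first: H(key) = e1, then zero-pad to 6 bytes: K' = e1 00 00 00 00 00.
K' ⊕ ipad = d7 36 36 36 36 36.  K' ⊕ opad = bd 5c 5c 5c 5c 5c.
Inner input = (K'⊕ipad) ∥ m = d7 36 36 36 36 36 ∥ 3c e5 9d 37.
Inner hash: sum = 215+54+54+54+54+54+60+229+157+55 = 986; mod 256 = 218 → da.
Outer input = (K'⊕opad) ∥ inner = bd 5c 5c 5c 5c 5c ∥ da.
Outer hash (tag): sum = 189+92+92+92+92+92+218 = 867; mod 256 = 99 → 63.

63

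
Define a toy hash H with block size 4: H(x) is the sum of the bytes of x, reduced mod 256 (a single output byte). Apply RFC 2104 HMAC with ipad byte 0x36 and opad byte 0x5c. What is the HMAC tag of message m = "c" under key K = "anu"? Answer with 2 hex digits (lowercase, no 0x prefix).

7f

Key "anu" = 61 6e 75 is 3 bytes ≤ B = 4; zero-pad to 4 bytes: K' = 61 6e 75 00.
K' ⊕ ipad = 57 58 43 36.  K' ⊕ opad = 3d 32 29 5c.
Inner input = (K'⊕ipad) ∥ m = 57 58 43 36 ∥ 63.
Inner hash: sum = 87+88+67+54+99 = 395; mod 256 = 139 → 8b.
Outer input = (K'⊕opad) ∥ inner = 3d 32 29 5c ∥ 8b.
Outer hash (tag): sum = 61+50+41+92+139 = 383; mod 256 = 127 → 7f.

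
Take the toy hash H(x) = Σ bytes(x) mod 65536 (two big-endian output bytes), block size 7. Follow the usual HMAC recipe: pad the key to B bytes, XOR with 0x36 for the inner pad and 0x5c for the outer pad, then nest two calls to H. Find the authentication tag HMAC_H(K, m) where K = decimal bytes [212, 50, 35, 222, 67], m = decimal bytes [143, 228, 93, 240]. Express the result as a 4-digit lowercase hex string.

0357

Key decimal bytes [212, 50, 35, 222, 67] = d4 32 23 de 43 is 5 bytes ≤ B = 7; zero-pad to 7 bytes: K' = d4 32 23 de 43 00 00.
K' ⊕ ipad = e2 04 15 e8 75 36 36.  K' ⊕ opad = 88 6e 7f 82 1f 5c 5c.
Inner input = (K'⊕ipad) ∥ m = e2 04 15 e8 75 36 36 ∥ 8f e4 5d f0.
Inner hash: sum = 226+4+21+232+117+54+54+143+228+93+240 = 1412 → 05 84.
Outer input = (K'⊕opad) ∥ inner = 88 6e 7f 82 1f 5c 5c ∥ 05 84.
Outer hash (tag): sum = 136+110+127+130+31+92+92+5+132 = 855 → 03 57.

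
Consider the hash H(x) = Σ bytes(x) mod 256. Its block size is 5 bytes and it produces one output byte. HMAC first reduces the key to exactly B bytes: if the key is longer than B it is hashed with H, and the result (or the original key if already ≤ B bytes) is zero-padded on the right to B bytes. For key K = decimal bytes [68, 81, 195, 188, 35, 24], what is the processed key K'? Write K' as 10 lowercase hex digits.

|K| = 6 > B = 5, so first hash the key.
H(K): sum = 68+81+195+188+35+24 = 591; mod 256 = 79 → 4f.
Zero-pad H(K) = 4f to 5 bytes: K' = 4f 00 00 00 00.

4f00000000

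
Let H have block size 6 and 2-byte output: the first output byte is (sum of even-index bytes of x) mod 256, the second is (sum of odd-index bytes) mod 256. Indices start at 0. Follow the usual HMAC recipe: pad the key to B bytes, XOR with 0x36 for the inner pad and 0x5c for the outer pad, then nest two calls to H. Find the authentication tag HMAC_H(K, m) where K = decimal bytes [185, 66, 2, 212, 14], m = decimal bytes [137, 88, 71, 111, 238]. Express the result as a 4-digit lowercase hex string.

4e55

Key decimal bytes [185, 66, 2, 212, 14] = b9 42 02 d4 0e is 5 bytes ≤ B = 6; zero-pad to 6 bytes: K' = b9 42 02 d4 0e 00.
K' ⊕ ipad = 8f 74 34 e2 38 36.  K' ⊕ opad = e5 1e 5e 88 52 5c.
Inner input = (K'⊕ipad) ∥ m = 8f 74 34 e2 38 36 ∥ 89 58 47 6f ee.
Inner hash: even-index sum = 697 mod 256 = 185; odd-index sum = 595 mod 256 = 83 → b9 53.
Outer input = (K'⊕opad) ∥ inner = e5 1e 5e 88 52 5c ∥ b9 53.
Outer hash (tag): even-index sum = 590 mod 256 = 78; odd-index sum = 341 mod 256 = 85 → 4e 55.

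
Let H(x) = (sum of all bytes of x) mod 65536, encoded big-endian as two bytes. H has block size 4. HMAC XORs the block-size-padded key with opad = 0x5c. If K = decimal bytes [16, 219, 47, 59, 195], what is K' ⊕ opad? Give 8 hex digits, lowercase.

Key decimal bytes [16, 219, 47, 59, 195] = 10 db 2f 3b c3 is 5 bytes > B = 4, so hash it first: H(key) = 02 18, then zero-pad to 4 bytes: K' = 02 18 00 00.
XOR each byte with 0x5c: 02⊕5c=5e, 18⊕5c=44, 00⊕5c=5c, 00⊕5c=5c.

5e445c5c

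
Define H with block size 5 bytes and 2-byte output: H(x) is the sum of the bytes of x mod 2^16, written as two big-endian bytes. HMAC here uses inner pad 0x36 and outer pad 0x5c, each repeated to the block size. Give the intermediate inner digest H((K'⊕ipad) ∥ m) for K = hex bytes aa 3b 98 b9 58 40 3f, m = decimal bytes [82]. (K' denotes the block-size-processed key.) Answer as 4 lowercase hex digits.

Key hex bytes aa 3b 98 b9 58 40 3f is 7 bytes > B = 5, so hash it first: H(key) = 03 0d, then zero-pad to 5 bytes: K' = 03 0d 00 00 00.
K' ⊕ ipad = 35 3b 36 36 36.
Inner input = 35 3b 36 36 36 ∥ 52.
Inner hash: sum = 53+59+54+54+54+82 = 356 → 01 64.

0164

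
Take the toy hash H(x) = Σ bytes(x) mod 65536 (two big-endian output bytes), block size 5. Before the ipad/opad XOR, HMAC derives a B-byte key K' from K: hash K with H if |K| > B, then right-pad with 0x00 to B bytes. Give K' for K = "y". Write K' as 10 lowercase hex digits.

7900000000

Key "y" = 79 is 1 byte ≤ B = 5; zero-pad to 5 bytes: K' = 79 00 00 00 00.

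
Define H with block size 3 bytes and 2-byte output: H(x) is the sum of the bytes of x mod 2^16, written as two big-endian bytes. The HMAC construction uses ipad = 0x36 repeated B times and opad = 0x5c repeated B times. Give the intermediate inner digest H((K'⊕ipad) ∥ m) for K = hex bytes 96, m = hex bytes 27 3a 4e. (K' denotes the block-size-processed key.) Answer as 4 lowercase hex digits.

01bb

Key hex bytes 96 is 1 byte ≤ B = 3; zero-pad to 3 bytes: K' = 96 00 00.
K' ⊕ ipad = a0 36 36.
Inner input = a0 36 36 ∥ 27 3a 4e.
Inner hash: sum = 160+54+54+39+58+78 = 443 → 01 bb.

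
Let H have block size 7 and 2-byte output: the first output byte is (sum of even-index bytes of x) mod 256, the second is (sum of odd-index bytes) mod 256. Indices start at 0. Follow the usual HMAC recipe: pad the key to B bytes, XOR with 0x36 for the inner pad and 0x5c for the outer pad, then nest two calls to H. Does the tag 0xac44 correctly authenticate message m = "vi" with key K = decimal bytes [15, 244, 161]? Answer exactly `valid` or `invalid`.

Key decimal bytes [15, 244, 161] = 0f f4 a1 is 3 bytes ≤ B = 7; zero-pad to 7 bytes: K' = 0f f4 a1 00 00 00 00.
K' ⊕ ipad = 39 c2 97 36 36 36 36; K' ⊕ opad = 53 a8 fd 5c 5c 5c 5c.
Inner hash: even-index sum = 421 mod 256 = 165; odd-index sum = 420 mod 256 = 164 → a5 a4.
Outer hash (recomputed tag): even-index sum = 684 mod 256 = 172; odd-index sum = 517 mod 256 = 5 → ac 05.
Recomputed tag = ac05; claimed = ac44 → mismatch.

invalid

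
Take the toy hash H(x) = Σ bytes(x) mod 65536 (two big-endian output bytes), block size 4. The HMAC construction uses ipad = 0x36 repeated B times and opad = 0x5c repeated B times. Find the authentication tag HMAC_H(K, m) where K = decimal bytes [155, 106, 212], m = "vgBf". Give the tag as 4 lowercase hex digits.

028a

Key decimal bytes [155, 106, 212] = 9b 6a d4 is 3 bytes ≤ B = 4; zero-pad to 4 bytes: K' = 9b 6a d4 00.
K' ⊕ ipad = ad 5c e2 36.  K' ⊕ opad = c7 36 88 5c.
Inner input = (K'⊕ipad) ∥ m = ad 5c e2 36 ∥ 76 67 42 66.
Inner hash: sum = 173+92+226+54+118+103+66+102 = 934 → 03 a6.
Outer input = (K'⊕opad) ∥ inner = c7 36 88 5c ∥ 03 a6.
Outer hash (tag): sum = 199+54+136+92+3+166 = 650 → 02 8a.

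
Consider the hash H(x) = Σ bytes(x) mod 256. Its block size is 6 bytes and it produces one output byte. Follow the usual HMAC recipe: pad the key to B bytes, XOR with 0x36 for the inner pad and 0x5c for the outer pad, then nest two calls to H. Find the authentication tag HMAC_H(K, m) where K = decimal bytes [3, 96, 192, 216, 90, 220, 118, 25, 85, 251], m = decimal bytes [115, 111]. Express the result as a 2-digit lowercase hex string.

Key decimal bytes [3, 96, 192, 216, 90, 220, 118, 25, 85, 251] = 03 60 c0 d8 5a dc 76 19 55 fb is 10 bytes > B = 6, so hash it first: H(key) = 10, then zero-pad to 6 bytes: K' = 10 00 00 00 00 00.
K' ⊕ ipad = 26 36 36 36 36 36.  K' ⊕ opad = 4c 5c 5c 5c 5c 5c.
Inner input = (K'⊕ipad) ∥ m = 26 36 36 36 36 36 ∥ 73 6f.
Inner hash: sum = 38+54+54+54+54+54+115+111 = 534; mod 256 = 22 → 16.
Outer input = (K'⊕opad) ∥ inner = 4c 5c 5c 5c 5c 5c ∥ 16.
Outer hash (tag): sum = 76+92+92+92+92+92+22 = 558; mod 256 = 46 → 2e.

2e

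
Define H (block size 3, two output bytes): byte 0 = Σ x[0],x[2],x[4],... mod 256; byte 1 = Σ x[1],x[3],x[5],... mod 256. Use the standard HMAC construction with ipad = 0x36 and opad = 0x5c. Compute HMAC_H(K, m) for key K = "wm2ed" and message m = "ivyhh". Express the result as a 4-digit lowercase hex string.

Key "wm2ed" = 77 6d 32 65 64 is 5 bytes > B = 3, so hash it first: H(key) = 0d d2, then zero-pad to 3 bytes: K' = 0d d2 00.
K' ⊕ ipad = 3b e4 36.  K' ⊕ opad = 51 8e 5c.
Inner input = (K'⊕ipad) ∥ m = 3b e4 36 ∥ 69 76 79 68 68.
Inner hash: even-index sum = 335 mod 256 = 79; odd-index sum = 558 mod 256 = 46 → 4f 2e.
Outer input = (K'⊕opad) ∥ inner = 51 8e 5c ∥ 4f 2e.
Outer hash (tag): even-index sum = 219 mod 256 = 219; odd-index sum = 221 mod 256 = 221 → db dd.

dbdd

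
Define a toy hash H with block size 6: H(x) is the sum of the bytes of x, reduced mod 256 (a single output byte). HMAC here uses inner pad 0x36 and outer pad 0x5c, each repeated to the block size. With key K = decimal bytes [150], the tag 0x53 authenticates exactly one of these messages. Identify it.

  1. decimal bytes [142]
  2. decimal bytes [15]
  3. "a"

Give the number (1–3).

Key decimal bytes [150] = 96 is 1 byte ≤ B = 6; zero-pad to 6 bytes: K' = 96 00 00 00 00 00.
K' ⊕ ipad = a0 36 36 36 36 36; K' ⊕ opad = ca 5c 5c 5c 5c 5c.
m1: inner = H(a0 36 36 36 36 36 8e) = 3c; tag = H(ca 5c 5c 5c 5c 5c 3c) = d2
m2: inner = H(a0 36 36 36 36 36 0f) = bd; tag = H(ca 5c 5c 5c 5c 5c bd) = 53 ← matches
m3: inner = H(a0 36 36 36 36 36 61) = 0f; tag = H(ca 5c 5c 5c 5c 5c 0f) = a5

2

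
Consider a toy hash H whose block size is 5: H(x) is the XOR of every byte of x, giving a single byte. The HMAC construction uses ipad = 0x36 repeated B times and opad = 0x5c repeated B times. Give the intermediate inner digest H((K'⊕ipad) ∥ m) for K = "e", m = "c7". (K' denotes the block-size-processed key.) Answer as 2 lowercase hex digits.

07

Key "e" = 65 is 1 byte ≤ B = 5; zero-pad to 5 bytes: K' = 65 00 00 00 00.
K' ⊕ ipad = 53 36 36 36 36.
Inner input = 53 36 36 36 36 ∥ 63 37.
Inner hash: XOR 53⊕36⊕36⊕36⊕36⊕63⊕37 = 07.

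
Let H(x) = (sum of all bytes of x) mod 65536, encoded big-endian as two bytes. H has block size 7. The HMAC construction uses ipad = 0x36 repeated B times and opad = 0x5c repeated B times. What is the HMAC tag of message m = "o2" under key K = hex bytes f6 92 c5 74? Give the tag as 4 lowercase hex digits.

Key hex bytes f6 92 c5 74 is 4 bytes ≤ B = 7; zero-pad to 7 bytes: K' = f6 92 c5 74 00 00 00.
K' ⊕ ipad = c0 a4 f3 42 36 36 36.  K' ⊕ opad = aa ce 99 28 5c 5c 5c.
Inner input = (K'⊕ipad) ∥ m = c0 a4 f3 42 36 36 36 ∥ 6f 32.
Inner hash: sum = 192+164+243+66+54+54+54+111+50 = 988 → 03 dc.
Outer input = (K'⊕opad) ∥ inner = aa ce 99 28 5c 5c 5c ∥ 03 dc.
Outer hash (tag): sum = 170+206+153+40+92+92+92+3+220 = 1068 → 04 2c.

042c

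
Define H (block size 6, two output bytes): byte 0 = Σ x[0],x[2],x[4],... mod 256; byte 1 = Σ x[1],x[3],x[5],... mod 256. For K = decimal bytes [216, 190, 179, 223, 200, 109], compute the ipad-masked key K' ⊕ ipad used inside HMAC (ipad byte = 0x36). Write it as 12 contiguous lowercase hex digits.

ee8885e9fe5b

Key decimal bytes [216, 190, 179, 223, 200, 109] = d8 be b3 df c8 6d is exactly B = 6 bytes: K' = d8 be b3 df c8 6d.
XOR each byte with 0x36: d8⊕36=ee, be⊕36=88, b3⊕36=85, df⊕36=e9, c8⊕36=fe, 6d⊕36=5b.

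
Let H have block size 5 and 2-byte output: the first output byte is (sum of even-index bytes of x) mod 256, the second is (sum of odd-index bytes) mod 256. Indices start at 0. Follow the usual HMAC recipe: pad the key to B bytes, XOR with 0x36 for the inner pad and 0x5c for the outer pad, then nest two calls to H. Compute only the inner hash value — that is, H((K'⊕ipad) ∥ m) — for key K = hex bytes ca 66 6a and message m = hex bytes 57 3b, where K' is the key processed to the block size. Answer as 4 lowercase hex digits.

Key hex bytes ca 66 6a is 3 bytes ≤ B = 5; zero-pad to 5 bytes: K' = ca 66 6a 00 00.
K' ⊕ ipad = fc 50 5c 36 36.
Inner input = fc 50 5c 36 36 ∥ 57 3b.
Inner hash: even-index sum = 457 mod 256 = 201; odd-index sum = 221 mod 256 = 221 → c9 dd.

c9dd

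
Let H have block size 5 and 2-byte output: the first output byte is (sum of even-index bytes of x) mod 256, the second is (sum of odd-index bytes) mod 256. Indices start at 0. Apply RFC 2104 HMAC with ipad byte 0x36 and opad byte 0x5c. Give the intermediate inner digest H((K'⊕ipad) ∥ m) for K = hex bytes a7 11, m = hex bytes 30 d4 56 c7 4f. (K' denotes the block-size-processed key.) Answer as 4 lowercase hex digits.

Key hex bytes a7 11 is 2 bytes ≤ B = 5; zero-pad to 5 bytes: K' = a7 11 00 00 00.
K' ⊕ ipad = 91 27 36 36 36.
Inner input = 91 27 36 36 36 ∥ 30 d4 56 c7 4f.
Inner hash: even-index sum = 664 mod 256 = 152; odd-index sum = 306 mod 256 = 50 → 98 32.

9832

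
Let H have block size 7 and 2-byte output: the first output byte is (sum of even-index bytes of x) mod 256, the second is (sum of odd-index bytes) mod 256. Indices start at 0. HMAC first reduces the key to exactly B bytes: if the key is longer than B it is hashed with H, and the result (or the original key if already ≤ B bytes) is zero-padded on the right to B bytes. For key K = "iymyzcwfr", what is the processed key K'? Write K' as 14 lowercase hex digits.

39bb0000000000

|K| = 9 > B = 7, so first hash the key.
H(K): even-index sum = 569 mod 256 = 57; odd-index sum = 443 mod 256 = 187 → 39 bb.
Zero-pad H(K) = 39 bb to 7 bytes: K' = 39 bb 00 00 00 00 00.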